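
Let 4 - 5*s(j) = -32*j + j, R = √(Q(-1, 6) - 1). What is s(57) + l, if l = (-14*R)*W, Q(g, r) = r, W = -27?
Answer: 1771/5 + 378*√5 ≈ 1199.4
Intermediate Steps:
R = √5 (R = √(6 - 1) = √5 ≈ 2.2361)
l = 378*√5 (l = -14*√5*(-27) = 378*√5 ≈ 845.23)
s(j) = ⅘ + 31*j/5 (s(j) = ⅘ - (-32*j + j)/5 = ⅘ - (-31)*j/5 = ⅘ + 31*j/5)
s(57) + l = (⅘ + (31/5)*57) + 378*√5 = (⅘ + 1767/5) + 378*√5 = 1771/5 + 378*√5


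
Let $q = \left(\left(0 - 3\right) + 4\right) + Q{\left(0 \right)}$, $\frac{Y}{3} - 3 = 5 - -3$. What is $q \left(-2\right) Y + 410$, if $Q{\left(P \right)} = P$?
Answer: $344$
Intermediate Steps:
$Y = 33$ ($Y = 9 + 3 \left(5 - -3\right) = 9 + 3 \left(5 + 3\right) = 9 + 3 \cdot 8 = 9 + 24 = 33$)
$q = 1$ ($q = \left(\left(0 - 3\right) + 4\right) + 0 = \left(-3 + 4\right) + 0 = 1 + 0 = 1$)
$q \left(-2\right) Y + 410 = 1 \left(-2\right) 33 + 410 = \left(-2\right) 33 + 410 = -66 + 410 = 344$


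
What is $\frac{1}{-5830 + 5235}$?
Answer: $- \frac{1}{595} \approx -0.0016807$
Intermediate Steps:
$\frac{1}{-5830 + 5235} = \frac{1}{-595} = - \frac{1}{595}$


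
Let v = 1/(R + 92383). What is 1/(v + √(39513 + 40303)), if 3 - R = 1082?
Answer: -91304/665379731923455 + 16672840832*√19954/665379731923455 ≈ 0.0035396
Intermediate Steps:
R = -1079 (R = 3 - 1*1082 = 3 - 1082 = -1079)
v = 1/91304 (v = 1/(-1079 + 92383) = 1/91304 ≈ 1.0952e-5)
1/(v + √(39513 + 40303)) = 1/(1/91304 + √(39513 + 40303)) = 1/(1/91304 + √79816) = 1/(1/91304 + 2*√19954)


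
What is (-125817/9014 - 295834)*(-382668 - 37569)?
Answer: 1120676892377841/9014 ≈ 1.2433e+11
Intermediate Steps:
(-125817/9014 - 295834)*(-382668 - 37569) = (-125817*1/9014 - 295834)*(-420237) = (-125817/9014 - 295834)*(-420237) = -2666773493/9014*(-420237) = 1120676892377841/9014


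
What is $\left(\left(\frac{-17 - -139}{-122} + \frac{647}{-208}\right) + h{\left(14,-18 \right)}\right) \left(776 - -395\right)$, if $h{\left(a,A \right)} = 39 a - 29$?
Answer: $\frac{124923451}{208} \approx 6.0059 \cdot 10^{5}$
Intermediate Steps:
$h{\left(a,A \right)} = -29 + 39 a$
$\left(\left(\frac{-17 - -139}{-122} + \frac{647}{-208}\right) + h{\left(14,-18 \right)}\right) \left(776 - -395\right) = \left(\left(\frac{-17 - -139}{-122} + \frac{647}{-208}\right) + \left(-29 + 39 \cdot 14\right)\right) \left(776 - -395\right) = \left(\left(\left(-17 + 139\right) \left(- \frac{1}{122}\right) + 647 \left(- \frac{1}{208}\right)\right) + \left(-29 + 546\right)\right) \left(776 + 395\right) = \left(\left(122 \left(- \frac{1}{122}\right) - \frac{647}{208}\right) + 517\right) 1171 = \left(\left(-1 - \frac{647}{208}\right) + 517\right) 1171 = \left(- \frac{855}{208} + 517\right) 1171 = \frac{106681}{208} \cdot 1171 = \frac{124923451}{208}$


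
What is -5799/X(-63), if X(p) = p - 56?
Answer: 5799/119 ≈ 48.731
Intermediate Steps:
X(p) = -56 + p
-5799/X(-63) = -5799/(-56 - 63) = -5799/(-119) = -5799*(-1/119) = 5799/119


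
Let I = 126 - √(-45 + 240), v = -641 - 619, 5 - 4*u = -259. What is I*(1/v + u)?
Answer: 83159/10 - 83159*√195/1260 ≈ 7394.3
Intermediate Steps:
u = 66 (u = 5/4 - ¼*(-259) = 5/4 + 259/4 = 66)
v = -1260
I = 126 - √195 ≈ 112.04
I*(1/v + u) = (126 - √195)*(1/(-1260) + 66) = (126 - √195)*(-1/1260 + 66) = (126 - √195)*(83159/1260) = 83159/10 - 83159*√195/1260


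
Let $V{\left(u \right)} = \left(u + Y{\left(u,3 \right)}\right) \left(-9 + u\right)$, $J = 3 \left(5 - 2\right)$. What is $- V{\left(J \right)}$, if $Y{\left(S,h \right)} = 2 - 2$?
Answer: $0$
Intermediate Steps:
$J = 9$ ($J = 3 \cdot 3 = 9$)
$Y{\left(S,h \right)} = 0$ ($Y{\left(S,h \right)} = 2 - 2 = 0$)
$V{\left(u \right)} = u \left(-9 + u\right)$ ($V{\left(u \right)} = \left(u + 0\right) \left(-9 + u\right) = u \left(-9 + u\right)$)
$- V{\left(J \right)} = - 9 \left(-9 + 9\right) = - 9 \cdot 0 = \left(-1\right) 0 = 0$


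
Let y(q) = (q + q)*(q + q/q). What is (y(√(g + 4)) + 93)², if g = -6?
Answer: 7913 + 356*I*√2 ≈ 7913.0 + 503.46*I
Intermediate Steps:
y(q) = 2*q*(1 + q) (y(q) = (2*q)*(q + 1) = (2*q)*(1 + q) = 2*q*(1 + q))
(y(√(g + 4)) + 93)² = (2*√(-6 + 4)*(1 + √(-6 + 4)) + 93)² = (2*√(-2)*(1 + √(-2)) + 93)² = (2*(I*√2)*(1 + I*√2) + 93)² = (2*I*√2*(1 + I*√2) + 93)² = (93 + 2*I*√2*(1 + I*√2))²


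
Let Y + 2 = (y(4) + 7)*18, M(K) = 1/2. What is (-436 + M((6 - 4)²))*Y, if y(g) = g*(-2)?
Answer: 8710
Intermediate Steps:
y(g) = -2*g
M(K) = ½
Y = -20 (Y = -2 + (-2*4 + 7)*18 = -2 + (-8 + 7)*18 = -2 - 1*18 = -2 - 18 = -20)
(-436 + M((6 - 4)²))*Y = (-436 + ½)*(-20) = -871/2*(-20) = 8710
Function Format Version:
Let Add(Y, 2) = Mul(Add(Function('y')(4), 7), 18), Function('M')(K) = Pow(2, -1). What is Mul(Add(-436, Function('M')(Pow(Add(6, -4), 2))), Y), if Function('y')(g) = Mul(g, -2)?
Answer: 8710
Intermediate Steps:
Function('y')(g) = Mul(-2, g)
Function('M')(K) = Rational(1, 2)
Y = -20 (Y = Add(-2, Mul(Add(Mul(-2, 4), 7), 18)) = Add(-2, Mul(Add(-8, 7), 18)) = Add(-2, Mul(-1, 18)) = Add(-2, -18) = -20)
Mul(Add(-436, Function('M')(Pow(Add(6, -4), 2))), Y) = Mul(Add(-436, Rational(1, 2)), -20) = Mul(Rational(-871, 2), -20) = 8710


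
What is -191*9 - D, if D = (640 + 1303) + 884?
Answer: -4546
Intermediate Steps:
D = 2827 (D = 1943 + 884 = 2827)
-191*9 - D = -191*9 - 1*2827 = -1719 - 2827 = -4546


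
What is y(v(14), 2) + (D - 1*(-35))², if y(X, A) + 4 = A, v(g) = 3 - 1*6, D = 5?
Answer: 1598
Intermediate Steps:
v(g) = -3 (v(g) = 3 - 6 = -3)
y(X, A) = -4 + A
y(v(14), 2) + (D - 1*(-35))² = (-4 + 2) + (5 - 1*(-35))² = -2 + (5 + 35)² = -2 + 40² = -2 + 1600 = 1598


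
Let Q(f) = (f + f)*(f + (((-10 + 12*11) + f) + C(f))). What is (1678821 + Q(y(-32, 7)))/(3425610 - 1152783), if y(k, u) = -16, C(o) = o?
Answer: 1676453/2272827 ≈ 0.73761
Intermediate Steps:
Q(f) = 2*f*(122 + 3*f) (Q(f) = (f + f)*(f + (((-10 + 12*11) + f) + f)) = (2*f)*(f + (((-10 + 132) + f) + f)) = (2*f)*(f + ((122 + f) + f)) = (2*f)*(f + (122 + 2*f)) = (2*f)*(122 + 3*f) = 2*f*(122 + 3*f))
(1678821 + Q(y(-32, 7)))/(3425610 - 1152783) = (1678821 + 2*(-16)*(122 + 3*(-16)))/(3425610 - 1152783) = (1678821 + 2*(-16)*(122 - 48))/2272827 = (1678821 + 2*(-16)*74)*(1/2272827) = (1678821 - 2368)*(1/2272827) = 1676453*(1/2272827) = 1676453/2272827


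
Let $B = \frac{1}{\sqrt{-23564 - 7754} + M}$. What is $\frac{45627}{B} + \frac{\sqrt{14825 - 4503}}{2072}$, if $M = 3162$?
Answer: $144272574 + \frac{\sqrt{10322}}{2072} + 45627 i \sqrt{31318} \approx 1.4427 \cdot 10^{8} + 8.0746 \cdot 10^{6} i$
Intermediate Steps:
$B = \frac{1}{3162 + i \sqrt{31318}}$ ($B = \frac{1}{\sqrt{-23564 - 7754} + 3162} = \frac{1}{\sqrt{-31318} + 3162} = \frac{1}{i \sqrt{31318} + 3162} = \frac{1}{3162 + i \sqrt{31318}} \approx 0.00031527 - 1.7645 \cdot 10^{-5} i$)
$\frac{45627}{B} + \frac{\sqrt{14825 - 4503}}{2072} = \frac{45627}{\frac{1581}{5014781} - \frac{i \sqrt{31318}}{10029562}} + \frac{\sqrt{14825 - 4503}}{2072} = \frac{45627}{\frac{1581}{5014781} - \frac{i \sqrt{31318}}{10029562}} + \sqrt{10322} \cdot \frac{1}{2072} = \frac{45627}{\frac{1581}{5014781} - \frac{i \sqrt{31318}}{10029562}} + \frac{\sqrt{10322}}{2072}$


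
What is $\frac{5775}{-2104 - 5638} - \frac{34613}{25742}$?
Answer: $- \frac{14879782}{7117663} \approx -2.0905$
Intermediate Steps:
$\frac{5775}{-2104 - 5638} - \frac{34613}{25742} = \frac{5775}{-7742} - \frac{34613}{25742} = 5775 \left(- \frac{1}{7742}\right) - \frac{34613}{25742} = - \frac{825}{1106} - \frac{34613}{25742} = - \frac{14879782}{7117663}$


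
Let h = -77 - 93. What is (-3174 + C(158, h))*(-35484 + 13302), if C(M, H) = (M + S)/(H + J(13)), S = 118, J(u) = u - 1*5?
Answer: 633991136/9 ≈ 7.0444e+7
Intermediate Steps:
h = -170
J(u) = -5 + u (J(u) = u - 5 = -5 + u)
C(M, H) = (118 + M)/(8 + H) (C(M, H) = (M + 118)/(H + (-5 + 13)) = (118 + M)/(H + 8) = (118 + M)/(8 + H))
(-3174 + C(158, h))*(-35484 + 13302) = (-3174 + (118 + 158)/(8 - 170))*(-35484 + 13302) = (-3174 + 276/(-162))*(-22182) = (-3174 - 1/162*276)*(-22182) = (-3174 - 46/27)*(-22182) = -85744/27*(-22182) = 633991136/9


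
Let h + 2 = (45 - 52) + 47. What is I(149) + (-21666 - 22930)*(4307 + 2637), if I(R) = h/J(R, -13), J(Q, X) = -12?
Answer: -1858047763/6 ≈ -3.0967e+8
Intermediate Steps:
h = 38 (h = -2 + ((45 - 52) + 47) = -2 + (-7 + 47) = -2 + 40 = 38)
I(R) = -19/6 (I(R) = 38/(-12) = 38*(-1/12) = -19/6)
I(149) + (-21666 - 22930)*(4307 + 2637) = -19/6 + (-21666 - 22930)*(4307 + 2637) = -19/6 - 44596*6944 = -19/6 - 309674624 = -1858047763/6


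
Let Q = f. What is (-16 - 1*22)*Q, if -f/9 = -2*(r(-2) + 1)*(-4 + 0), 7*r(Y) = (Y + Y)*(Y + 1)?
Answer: 30096/7 ≈ 4299.4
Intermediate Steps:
r(Y) = 2*Y*(1 + Y)/7 (r(Y) = ((Y + Y)*(Y + 1))/7 = ((2*Y)*(1 + Y))/7 = (2*Y*(1 + Y))/7 = 2*Y*(1 + Y)/7)
f = -792/7 (f = -(-18)*((2/7)*(-2)*(1 - 2) + 1)*(-4 + 0) = -(-18)*((2/7)*(-2)*(-1) + 1)*(-4) = -(-18)*(4/7 + 1)*(-4) = -(-18)*(11/7)*(-4) = -(-18)*(-44)/7 = -9*88/7 = -792/7 ≈ -113.14)
Q = -792/7 ≈ -113.14
(-16 - 1*22)*Q = (-16 - 1*22)*(-792/7) = (-16 - 22)*(-792/7) = -38*(-792/7) = 30096/7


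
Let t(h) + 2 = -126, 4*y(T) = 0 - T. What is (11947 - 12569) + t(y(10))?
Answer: -750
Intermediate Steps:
y(T) = -T/4 (y(T) = (0 - T)/4 = (-T)/4 = -T/4)
t(h) = -128 (t(h) = -2 - 126 = -128)
(11947 - 12569) + t(y(10)) = (11947 - 12569) - 128 = -622 - 128 = -750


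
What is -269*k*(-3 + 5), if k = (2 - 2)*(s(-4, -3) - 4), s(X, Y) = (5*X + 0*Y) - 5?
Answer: 0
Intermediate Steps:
s(X, Y) = -5 + 5*X (s(X, Y) = (5*X + 0) - 5 = 5*X - 5 = -5 + 5*X)
k = 0 (k = (2 - 2)*((-5 + 5*(-4)) - 4) = 0*((-5 - 20) - 4) = 0*(-25 - 4) = 0*(-29) = 0)
-269*k*(-3 + 5) = -0*(-3 + 5) = -0*2 = -269*0 = 0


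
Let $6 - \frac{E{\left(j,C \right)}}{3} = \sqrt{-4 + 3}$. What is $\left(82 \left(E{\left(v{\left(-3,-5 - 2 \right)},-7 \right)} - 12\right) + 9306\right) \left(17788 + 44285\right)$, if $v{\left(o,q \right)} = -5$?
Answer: $608191254 - 15269958 i \approx 6.0819 \cdot 10^{8} - 1.527 \cdot 10^{7} i$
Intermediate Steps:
$E{\left(j,C \right)} = 18 - 3 i$ ($E{\left(j,C \right)} = 18 - 3 \sqrt{-4 + 3} = 18 - 3 \sqrt{-1} = 18 - 3 i$)
$\left(82 \left(E{\left(v{\left(-3,-5 - 2 \right)},-7 \right)} - 12\right) + 9306\right) \left(17788 + 44285\right) = \left(82 \left(\left(18 - 3 i\right) - 12\right) + 9306\right) \left(17788 + 44285\right) = \left(82 \left(6 - 3 i\right) + 9306\right) 62073 = \left(\left(492 - 246 i\right) + 9306\right) 62073 = \left(9798 - 246 i\right) 62073 = 608191254 - 15269958 i$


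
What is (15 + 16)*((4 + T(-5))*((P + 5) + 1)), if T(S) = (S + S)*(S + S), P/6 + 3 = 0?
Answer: -38688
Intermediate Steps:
P = -18 (P = -18 + 6*0 = -18 + 0 = -18)
T(S) = 4*S**2 (T(S) = (2*S)*(2*S) = 4*S**2)
(15 + 16)*((4 + T(-5))*((P + 5) + 1)) = (15 + 16)*((4 + 4*(-5)**2)*((-18 + 5) + 1)) = 31*((4 + 4*25)*(-13 + 1)) = 31*((4 + 100)*(-12)) = 31*(104*(-12)) = 31*(-1248) = -38688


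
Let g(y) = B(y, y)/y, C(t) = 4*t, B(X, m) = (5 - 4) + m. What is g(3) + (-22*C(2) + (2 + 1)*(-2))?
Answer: -542/3 ≈ -180.67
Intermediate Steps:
B(X, m) = 1 + m
g(y) = (1 + y)/y
g(3) + (-22*C(2) + (2 + 1)*(-2)) = (1 + 3)/3 + (-88*2 + (2 + 1)*(-2)) = (⅓)*4 + (-22*8 + 3*(-2)) = 4/3 + (-176 - 6) = 4/3 - 182 = -542/3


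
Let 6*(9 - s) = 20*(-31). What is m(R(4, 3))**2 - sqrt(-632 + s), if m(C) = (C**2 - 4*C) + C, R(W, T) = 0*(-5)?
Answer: -I*sqrt(4677)/3 ≈ -22.796*I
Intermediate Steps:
s = 337/3 (s = 9 - 10*(-31)/3 = 9 - 1/6*(-620) = 9 + 310/3 = 337/3 ≈ 112.33)
R(W, T) = 0
m(C) = C**2 - 3*C
m(R(4, 3))**2 - sqrt(-632 + s) = (0*(-3 + 0))**2 - sqrt(-632 + 337/3) = (0*(-3))**2 - sqrt(-1559/3) = 0**2 - I*sqrt(4677)/3 = 0 - I*sqrt(4677)/3 = -I*sqrt(4677)/3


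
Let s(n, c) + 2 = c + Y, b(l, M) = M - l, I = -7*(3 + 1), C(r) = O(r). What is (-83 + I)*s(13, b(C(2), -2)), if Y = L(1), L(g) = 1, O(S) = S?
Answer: 555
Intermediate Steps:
C(r) = r
I = -28 (I = -7*4 = -28)
Y = 1
s(n, c) = -1 + c (s(n, c) = -2 + (c + 1) = -2 + (1 + c) = -1 + c)
(-83 + I)*s(13, b(C(2), -2)) = (-83 - 28)*(-1 + (-2 - 1*2)) = -111*(-1 + (-2 - 2)) = -111*(-1 - 4) = -111*(-5) = 555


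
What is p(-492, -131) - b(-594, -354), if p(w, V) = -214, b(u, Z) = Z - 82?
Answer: 222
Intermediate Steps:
b(u, Z) = -82 + Z
p(-492, -131) - b(-594, -354) = -214 - (-82 - 354) = -214 - 1*(-436) = -214 + 436 = 222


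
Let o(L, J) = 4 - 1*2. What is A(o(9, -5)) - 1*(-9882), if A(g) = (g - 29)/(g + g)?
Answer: 39501/4 ≈ 9875.3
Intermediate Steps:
o(L, J) = 2 (o(L, J) = 4 - 2 = 2)
A(g) = (-29 + g)/(2*g) (A(g) = (-29 + g)/((2*g)) = (-29 + g)*(1/(2*g)) = (-29 + g)/(2*g))
A(o(9, -5)) - 1*(-9882) = (½)*(-29 + 2)/2 - 1*(-9882) = (½)*(½)*(-27) + 9882 = -27/4 + 9882 = 39501/4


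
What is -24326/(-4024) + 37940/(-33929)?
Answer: 48049021/9752164 ≈ 4.9270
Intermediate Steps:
-24326/(-4024) + 37940/(-33929) = -24326*(-1/4024) + 37940*(-1/33929) = 12163/2012 - 5420/4847 = 48049021/9752164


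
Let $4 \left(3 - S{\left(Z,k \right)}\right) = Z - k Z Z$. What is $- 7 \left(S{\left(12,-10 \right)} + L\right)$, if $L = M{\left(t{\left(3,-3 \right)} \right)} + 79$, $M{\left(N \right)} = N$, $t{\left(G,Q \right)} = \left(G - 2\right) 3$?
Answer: $1946$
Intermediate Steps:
$t{\left(G,Q \right)} = -6 + 3 G$ ($t{\left(G,Q \right)} = \left(-2 + G\right) 3 = -6 + 3 G$)
$S{\left(Z,k \right)} = 3 - \frac{Z}{4} + \frac{k Z^{2}}{4}$ ($S{\left(Z,k \right)} = 3 - \frac{Z - k Z Z}{4} = 3 - \frac{Z - Z k Z}{4} = 3 - \frac{Z - k Z^{2}}{4} = 3 + \left(- \frac{Z}{4} + \frac{k Z^{2}}{4}\right) = 3 - \frac{Z}{4} + \frac{k Z^{2}}{4}$)
$L = 82$ ($L = \left(-6 + 3 \cdot 3\right) + 79 = \left(-6 + 9\right) + 79 = 3 + 79 = 82$)
$- 7 \left(S{\left(12,-10 \right)} + L\right) = - 7 \left(\left(3 - 3 + \frac{1}{4} \left(-10\right) 12^{2}\right) + 82\right) = - 7 \left(\left(3 - 3 + \frac{1}{4} \left(-10\right) 144\right) + 82\right) = - 7 \left(\left(3 - 3 - 360\right) + 82\right) = - 7 \left(-360 + 82\right) = \left(-7\right) \left(-278\right) = 1946$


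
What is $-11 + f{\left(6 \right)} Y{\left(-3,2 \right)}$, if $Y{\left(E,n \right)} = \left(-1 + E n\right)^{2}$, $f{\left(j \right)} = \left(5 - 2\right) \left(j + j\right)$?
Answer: $1753$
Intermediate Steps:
$f{\left(j \right)} = 6 j$ ($f{\left(j \right)} = 3 \cdot 2 j = 6 j$)
$-11 + f{\left(6 \right)} Y{\left(-3,2 \right)} = -11 + 6 \cdot 6 \left(-1 - 6\right)^{2} = -11 + 36 \left(-1 - 6\right)^{2} = -11 + 36 \left(-7\right)^{2} = -11 + 36 \cdot 49 = -11 + 1764 = 1753$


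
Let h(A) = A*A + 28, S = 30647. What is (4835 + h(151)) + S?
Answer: 58311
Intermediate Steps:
h(A) = 28 + A² (h(A) = A² + 28 = 28 + A²)
(4835 + h(151)) + S = (4835 + (28 + 151²)) + 30647 = (4835 + (28 + 22801)) + 30647 = (4835 + 22829) + 30647 = 27664 + 30647 = 58311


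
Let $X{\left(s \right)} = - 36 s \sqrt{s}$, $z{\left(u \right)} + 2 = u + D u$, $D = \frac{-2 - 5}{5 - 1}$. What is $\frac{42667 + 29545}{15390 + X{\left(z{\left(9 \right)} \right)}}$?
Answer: $\frac{10976224}{2347855} - \frac{1010968 i \sqrt{35}}{21130695} \approx 4.675 - 0.28305 i$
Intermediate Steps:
$D = - \frac{7}{4} \approx -1.75$
$z{\left(u \right)} = -2 - \frac{3 u}{4}$ ($z{\left(u \right)} = -2 + \left(u - \frac{7 u}{4}\right) = -2 - \frac{3 u}{4}$)
$X{\left(s \right)} = - 36 s^{\frac{3}{2}}$
$\frac{42667 + 29545}{15390 + X{\left(z{\left(9 \right)} \right)}} = \frac{42667 + 29545}{15390 - 36 \left(-2 - \frac{27}{4}\right)^{\frac{3}{2}}} = \frac{72212}{15390 - 36 \left(-2 - \frac{27}{4}\right)^{\frac{3}{2}}} = \frac{72212}{15390 - 36 \left(- \frac{35}{4}\right)^{\frac{3}{2}}} = \frac{72212}{15390 - 36 \left(- \frac{35 i \sqrt{35}}{8}\right)} = \frac{72212}{15390 + \frac{315 i \sqrt{35}}{2}}$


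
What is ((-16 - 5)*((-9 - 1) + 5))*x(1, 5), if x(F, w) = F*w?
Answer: 525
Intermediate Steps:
((-16 - 5)*((-9 - 1) + 5))*x(1, 5) = ((-16 - 5)*((-9 - 1) + 5))*(1*5) = -21*(-10 + 5)*5 = -21*(-5)*5 = 105*5 = 525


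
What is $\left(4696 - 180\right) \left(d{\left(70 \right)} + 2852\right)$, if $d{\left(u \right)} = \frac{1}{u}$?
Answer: $\frac{450789378}{35} \approx 1.288 \cdot 10^{7}$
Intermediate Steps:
$\left(4696 - 180\right) \left(d{\left(70 \right)} + 2852\right) = \left(4696 - 180\right) \left(\frac{1}{70} + 2852\right) = 4516 \left(\frac{1}{70} + 2852\right) = 4516 \cdot \frac{199641}{70} = \frac{450789378}{35}$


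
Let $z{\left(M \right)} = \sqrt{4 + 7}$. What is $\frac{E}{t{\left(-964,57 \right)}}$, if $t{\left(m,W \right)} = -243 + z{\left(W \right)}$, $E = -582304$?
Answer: $\frac{70749936}{29519} + \frac{291152 \sqrt{11}}{29519} \approx 2429.5$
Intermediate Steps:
$z{\left(M \right)} = \sqrt{11}$
$t{\left(m,W \right)} = -243 + \sqrt{11}$
$\frac{E}{t{\left(-964,57 \right)}} = - \frac{582304}{-243 + \sqrt{11}}$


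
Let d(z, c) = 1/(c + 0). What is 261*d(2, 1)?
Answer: 261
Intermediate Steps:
d(z, c) = 1/c
261*d(2, 1) = 261/1 = 261*1 = 261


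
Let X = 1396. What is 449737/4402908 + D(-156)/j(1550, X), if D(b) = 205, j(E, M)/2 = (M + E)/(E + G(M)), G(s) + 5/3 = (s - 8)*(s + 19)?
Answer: 73921543350971/1080913914 ≈ 68388.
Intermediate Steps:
G(s) = -5/3 + (-8 + s)*(19 + s) (G(s) = -5/3 + (s - 8)*(s + 19) = -5/3 + (-8 + s)*(19 + s))
j(E, M) = 2*(E + M)/(-461/3 + E + M² + 11*M) (j(E, M) = 2*((M + E)/(E + (-461/3 + M² + 11*M))) = 2*((E + M)/(-461/3 + E + M² + 11*M)) = 2*(E + M)/(-461/3 + E + M² + 11*M))
449737/4402908 + D(-156)/j(1550, X) = 449737/4402908 + 205/((6*(1550 + 1396)/(-461 + 3*1550 + 3*1396² + 33*1396))) = 449737*(1/4402908) + 205/((6*2946/(-461 + 4650 + 3*1948816 + 46068))) = 449737/4402908 + 205/((6*2946/(-461 + 4650 + 5846448 + 46068))) = 449737/4402908 + 205/((6*2946/5896705)) = 449737/4402908 + 205/((6*(1/5896705)*2946)) = 449737/4402908 + 205/(17676/5896705) = 449737/4402908 + 205*(5896705/17676) = 449737/4402908 + 1208824525/17676 = 73921543350971/1080913914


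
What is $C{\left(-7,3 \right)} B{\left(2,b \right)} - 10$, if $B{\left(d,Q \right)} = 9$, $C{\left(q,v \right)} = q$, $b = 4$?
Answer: $-73$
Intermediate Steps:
$C{\left(-7,3 \right)} B{\left(2,b \right)} - 10 = \left(-7\right) 9 - 10 = -63 - 10 = -73$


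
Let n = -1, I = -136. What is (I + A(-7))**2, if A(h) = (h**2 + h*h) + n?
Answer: 1521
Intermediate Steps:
A(h) = -1 + 2*h**2 (A(h) = (h**2 + h*h) - 1 = (h**2 + h**2) - 1 = 2*h**2 - 1 = -1 + 2*h**2)
(I + A(-7))**2 = (-136 + (-1 + 2*(-7)**2))**2 = (-136 + (-1 + 2*49))**2 = (-136 + (-1 + 98))**2 = (-136 + 97)**2 = (-39)**2 = 1521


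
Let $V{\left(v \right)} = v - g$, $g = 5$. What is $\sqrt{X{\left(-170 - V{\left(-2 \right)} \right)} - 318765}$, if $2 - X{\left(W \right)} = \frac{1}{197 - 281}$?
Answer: $\frac{i \sqrt{562297911}}{42} \approx 564.59 i$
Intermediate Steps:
$V{\left(v \right)} = -5 + v$ ($V{\left(v \right)} = v - 5 = -5 + v$)
$X{\left(W \right)} = \frac{169}{84}$ ($X{\left(W \right)} = 2 - \frac{1}{197 - 281} = 2 - \frac{1}{-84} = 2 - - \frac{1}{84} = 2 + \frac{1}{84} = \frac{169}{84}$)
$\sqrt{X{\left(-170 - V{\left(-2 \right)} \right)} - 318765} = \sqrt{\frac{169}{84} - 318765} = \sqrt{- \frac{26776091}{84}} = \frac{i \sqrt{562297911}}{42}$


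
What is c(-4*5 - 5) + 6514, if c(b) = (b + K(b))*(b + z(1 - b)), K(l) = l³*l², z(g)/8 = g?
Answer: -1787107436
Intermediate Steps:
z(g) = 8*g
K(l) = l⁵
c(b) = (8 - 7*b)*(b + b⁵) (c(b) = (b + b⁵)*(b + 8*(1 - b)) = (b + b⁵)*(b + (8 - 8*b)) = (b + b⁵)*(8 - 7*b) = (8 - 7*b)*(b + b⁵))
c(-4*5 - 5) + 6514 = (-4*5 - 5)*(8 - 7*(-4*5 - 5) - 7*(-4*5 - 5)⁵ + 8*(-4*5 - 5)⁴) + 6514 = (-20 - 5)*(8 - 7*(-20 - 5) - 7*(-20 - 5)⁵ + 8*(-20 - 5)⁴) + 6514 = -25*(8 - 7*(-25) - 7*(-25)⁵ + 8*(-25)⁴) + 6514 = -25*(8 + 175 - 7*(-9765625) + 8*390625) + 6514 = -25*(8 + 175 + 68359375 + 3125000) + 6514 = -25*71484558 + 6514 = -1787113950 + 6514 = -1787107436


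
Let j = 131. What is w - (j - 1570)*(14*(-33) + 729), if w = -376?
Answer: 383837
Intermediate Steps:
w - (j - 1570)*(14*(-33) + 729) = -376 - (131 - 1570)*(14*(-33) + 729) = -376 - (-1439)*(-462 + 729) = -376 - (-1439)*267 = -376 - 1*(-384213) = -376 + 384213 = 383837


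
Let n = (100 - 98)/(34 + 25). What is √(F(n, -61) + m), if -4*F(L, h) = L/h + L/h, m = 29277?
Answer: 2*√94804789619/3599 ≈ 171.11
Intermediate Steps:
n = 2/59 ≈ 0.033898
F(L, h) = -L/(2*h) (F(L, h) = -(L/h + L/h)/4 = -L/(2*h))
√(F(n, -61) + m) = √(-½*2/59/(-61) + 29277) = √(-½*2/59*(-1/61) + 29277) = √(1/3599 + 29277) = √(105367924/3599) = 2*√94804789619/3599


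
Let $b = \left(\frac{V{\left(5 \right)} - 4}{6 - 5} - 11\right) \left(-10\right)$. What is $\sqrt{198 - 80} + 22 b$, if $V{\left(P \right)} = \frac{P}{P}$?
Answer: $3080 + \sqrt{118} \approx 3090.9$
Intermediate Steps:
$V{\left(P \right)} = 1$
$b = 140$ ($b = \left(\frac{1 - 4}{6 - 5} - 11\right) \left(-10\right) = \left(- \frac{3}{1} - 11\right) \left(-10\right) = \left(\left(-3\right) 1 - 11\right) \left(-10\right) = \left(-3 - 11\right) \left(-10\right) = \left(-14\right) \left(-10\right) = 140$)
$\sqrt{198 - 80} + 22 b = \sqrt{198 - 80} + 22 \cdot 140 = \sqrt{118} + 3080 = 3080 + \sqrt{118}$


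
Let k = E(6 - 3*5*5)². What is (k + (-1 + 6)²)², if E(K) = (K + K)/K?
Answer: 841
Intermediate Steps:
E(K) = 2 (E(K) = (2*K)/K = 2)
k = 4 (k = 2² = 4)
(k + (-1 + 6)²)² = (4 + (-1 + 6)²)² = (4 + 5²)² = (4 + 25)² = 29² = 841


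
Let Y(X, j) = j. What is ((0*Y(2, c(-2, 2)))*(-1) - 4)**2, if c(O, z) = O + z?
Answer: 16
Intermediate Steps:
((0*Y(2, c(-2, 2)))*(-1) - 4)**2 = ((0*(-2 + 2))*(-1) - 4)**2 = ((0*0)*(-1) - 4)**2 = (0*(-1) - 4)**2 = (0 - 4)**2 = (-4)**2 = 16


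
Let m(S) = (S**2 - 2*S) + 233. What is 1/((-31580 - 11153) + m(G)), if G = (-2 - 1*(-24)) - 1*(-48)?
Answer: -1/37740 ≈ -2.6497e-5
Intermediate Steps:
G = 70 (G = (-2 + 24) + 48 = 22 + 48 = 70)
m(S) = 233 + S**2 - 2*S
1/((-31580 - 11153) + m(G)) = 1/((-31580 - 11153) + (233 + 70**2 - 2*70)) = 1/(-42733 + (233 + 4900 - 140)) = 1/(-42733 + 4993) = 1/(-37740) = -1/37740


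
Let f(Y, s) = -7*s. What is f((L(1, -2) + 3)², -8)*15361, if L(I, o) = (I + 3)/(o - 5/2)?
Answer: 860216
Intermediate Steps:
L(I, o) = (3 + I)/(-5/2 + o) (L(I, o) = (3 + I)/(o - 5*½) = (3 + I)/(o - 5/2) = (3 + I)/(-5/2 + o))
f((L(1, -2) + 3)², -8)*15361 = -7*(-8)*15361 = 56*15361 = 860216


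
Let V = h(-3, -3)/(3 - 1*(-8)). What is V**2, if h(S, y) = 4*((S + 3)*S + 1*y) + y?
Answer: 225/121 ≈ 1.8595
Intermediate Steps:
h(S, y) = 5*y + 4*S*(3 + S) (h(S, y) = 4*((3 + S)*S + y) + y = 4*(S*(3 + S) + y) + y = 4*(y + S*(3 + S)) + y = (4*y + 4*S*(3 + S)) + y = 5*y + 4*S*(3 + S))
V = -15/11 (V = (4*(-3)**2 + 5*(-3) + 12*(-3))/(3 - 1*(-8)) = (4*9 - 15 - 36)/(3 + 8) = (36 - 15 - 36)/11 = -15*1/11 = -15/11 ≈ -1.3636)
V**2 = (-15/11)**2 = 225/121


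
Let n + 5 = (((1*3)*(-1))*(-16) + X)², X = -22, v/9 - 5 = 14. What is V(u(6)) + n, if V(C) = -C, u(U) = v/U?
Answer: 1285/2 ≈ 642.50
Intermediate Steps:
v = 171 (v = 45 + 9*14 = 45 + 126 = 171)
u(U) = 171/U
n = 671 (n = -5 + (((1*3)*(-1))*(-16) - 22)² = -5 + ((3*(-1))*(-16) - 22)² = -5 + (-3*(-16) - 22)² = -5 + (48 - 22)² = -5 + 26² = -5 + 676 = 671)
V(u(6)) + n = -171/6 + 671 = -1*57/2 + 671 = -57/2 + 671 = 1285/2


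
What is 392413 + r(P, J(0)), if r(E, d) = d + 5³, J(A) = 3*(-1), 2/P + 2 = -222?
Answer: 392535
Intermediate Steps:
P = -1/112 (P = 2/(-2 - 222) = 2/(-224) = 2*(-1/224) = -1/112 ≈ -0.0089286)
J(A) = -3
r(E, d) = 125 + d (r(E, d) = d + 125 = 125 + d)
392413 + r(P, J(0)) = 392413 + (125 - 3) = 392413 + 122 = 392535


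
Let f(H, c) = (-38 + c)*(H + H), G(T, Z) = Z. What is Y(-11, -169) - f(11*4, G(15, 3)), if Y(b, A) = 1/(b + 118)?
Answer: 329561/107 ≈ 3080.0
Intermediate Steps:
Y(b, A) = 1/(118 + b)
f(H, c) = 2*H*(-38 + c) (f(H, c) = (-38 + c)*(2*H) = 2*H*(-38 + c))
Y(-11, -169) - f(11*4, G(15, 3)) = 1/(118 - 11) - 2*11*4*(-38 + 3) = 1/107 - 2*44*(-35) = 1/107 - 1*(-3080) = 1/107 + 3080 = 329561/107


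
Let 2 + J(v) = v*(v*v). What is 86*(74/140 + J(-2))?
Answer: -28509/35 ≈ -814.54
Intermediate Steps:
J(v) = -2 + v³ (J(v) = -2 + v*(v*v) = -2 + v*v² = -2 + v³)
86*(74/140 + J(-2)) = 86*(74/140 + (-2 + (-2)³)) = 86*(74*(1/140) + (-2 - 8)) = 86*(37/70 - 10) = 86*(-663/70) = -28509/35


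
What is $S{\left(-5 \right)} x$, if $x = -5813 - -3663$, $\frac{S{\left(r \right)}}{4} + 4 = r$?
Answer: $77400$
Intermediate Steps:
$S{\left(r \right)} = -16 + 4 r$
$x = -2150$ ($x = -5813 + 3663 = -2150$)
$S{\left(-5 \right)} x = \left(-16 + 4 \left(-5\right)\right) \left(-2150\right) = \left(-16 - 20\right) \left(-2150\right) = \left(-36\right) \left(-2150\right) = 77400$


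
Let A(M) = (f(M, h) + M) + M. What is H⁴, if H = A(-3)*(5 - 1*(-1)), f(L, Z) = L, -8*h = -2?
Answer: 8503056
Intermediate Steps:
h = ¼ (h = -⅛*(-2) = ¼ ≈ 0.25000)
A(M) = 3*M (A(M) = (M + M) + M = 2*M + M = 3*M)
H = -54 (H = (3*(-3))*(5 - 1*(-1)) = -9*(5 + 1) = -9*6 = -54)
H⁴ = (-54)⁴ = 8503056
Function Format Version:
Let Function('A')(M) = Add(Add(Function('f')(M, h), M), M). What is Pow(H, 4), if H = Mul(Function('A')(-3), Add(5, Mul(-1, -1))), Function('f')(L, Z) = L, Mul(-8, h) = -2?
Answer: 8503056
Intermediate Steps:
h = Rational(1, 4) (h = Mul(Rational(-1, 8), -2) = Rational(1, 4) ≈ 0.25000)
Function('A')(M) = Mul(3, M) (Function('A')(M) = Add(Add(M, M), M) = Add(Mul(2, M), M) = Mul(3, M))
H = -54 (H = Mul(Mul(3, -3), Add(5, Mul(-1, -1))) = Mul(-9, Add(5, 1)) = Mul(-9, 6) = -54)
Pow(H, 4) = Pow(-54, 4) = 8503056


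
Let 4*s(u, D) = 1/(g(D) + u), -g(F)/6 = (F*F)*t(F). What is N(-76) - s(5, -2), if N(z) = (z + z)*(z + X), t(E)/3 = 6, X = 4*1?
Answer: 18692353/1708 ≈ 10944.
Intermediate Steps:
X = 4
t(E) = 18 (t(E) = 3*6 = 18)
N(z) = 2*z*(4 + z) (N(z) = (z + z)*(z + 4) = (2*z)*(4 + z) = 2*z*(4 + z))
g(F) = -108*F**2 (g(F) = -6*F*F*18 = -6*F**2*18 = -108*F**2)
s(u, D) = 1/(4*(u - 108*D**2)) (s(u, D) = 1/(4*(-108*D**2 + u)) = 1/(4*(u - 108*D**2)))
N(-76) - s(5, -2) = 2*(-76)*(4 - 76) - 1/(4*(5 - 108*(-2)**2)) = 2*(-76)*(-72) - 1/(4*(5 - 108*4)) = 10944 - 1/(4*(5 - 432)) = 10944 - 1/(4*(-427)) = 10944 - (-1)/(4*427) = 10944 - 1*(-1/1708) = 10944 + 1/1708 = 18692353/1708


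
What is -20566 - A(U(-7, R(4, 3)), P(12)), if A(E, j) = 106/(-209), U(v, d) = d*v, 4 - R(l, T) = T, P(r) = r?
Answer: -4298188/209 ≈ -20566.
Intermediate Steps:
R(l, T) = 4 - T
A(E, j) = -106/209 (A(E, j) = 106*(-1/209) = -106/209)
-20566 - A(U(-7, R(4, 3)), P(12)) = -20566 - 1*(-106/209) = -20566 + 106/209 = -4298188/209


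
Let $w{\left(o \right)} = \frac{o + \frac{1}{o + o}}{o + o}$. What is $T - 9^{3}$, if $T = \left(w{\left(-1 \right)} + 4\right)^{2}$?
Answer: $- \frac{11303}{16} \approx -706.44$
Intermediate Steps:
$w{\left(o \right)} = \frac{o + \frac{1}{2 o}}{2 o}$
$T = \frac{361}{16}$ ($T = \left(\left(\frac{1}{2} + \frac{1}{4 \cdot 1}\right) + 4\right)^{2} = \left(\left(\frac{1}{2} + \frac{1}{4} \cdot 1\right) + 4\right)^{2} = \left(\left(\frac{1}{2} + \frac{1}{4}\right) + 4\right)^{2} = \left(\frac{3}{4} + 4\right)^{2} = \left(\frac{19}{4}\right)^{2} = \frac{361}{16} \approx 22.563$)
$T - 9^{3} = \frac{361}{16} - 9^{3} = \frac{361}{16} - 729 = - \frac{11303}{16}$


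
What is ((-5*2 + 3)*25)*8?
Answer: -1400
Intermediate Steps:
((-5*2 + 3)*25)*8 = ((-10 + 3)*25)*8 = -7*25*8 = -175*8 = -1400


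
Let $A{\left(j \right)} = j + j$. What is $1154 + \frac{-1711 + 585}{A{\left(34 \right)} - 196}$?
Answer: $\frac{74419}{64} \approx 1162.8$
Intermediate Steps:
$A{\left(j \right)} = 2 j$
$1154 + \frac{-1711 + 585}{A{\left(34 \right)} - 196} = 1154 + \frac{-1711 + 585}{2 \cdot 34 - 196} = 1154 - \frac{1126}{68 - 196} = 1154 - \frac{1126}{-128} = 1154 - - \frac{563}{64} = 1154 + \frac{563}{64} = \frac{74419}{64}$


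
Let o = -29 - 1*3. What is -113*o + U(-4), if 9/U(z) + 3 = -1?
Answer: 14455/4 ≈ 3613.8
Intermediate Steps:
U(z) = -9/4 (U(z) = 9/(-3 - 1) = 9/(-4) = 9*(-¼) = -9/4)
o = -32 (o = -29 - 3 = -32)
-113*o + U(-4) = -113*(-32) - 9/4 = 3616 - 9/4 = 14455/4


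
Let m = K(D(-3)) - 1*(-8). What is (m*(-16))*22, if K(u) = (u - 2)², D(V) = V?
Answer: -11616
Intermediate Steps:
K(u) = (-2 + u)²
m = 33 (m = (-2 - 3)² - 1*(-8) = (-5)² + 8 = 25 + 8 = 33)
(m*(-16))*22 = (33*(-16))*22 = -528*22 = -11616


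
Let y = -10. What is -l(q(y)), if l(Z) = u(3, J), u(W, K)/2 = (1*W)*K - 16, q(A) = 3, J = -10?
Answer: 92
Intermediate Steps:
u(W, K) = -32 + 2*K*W (u(W, K) = 2*((1*W)*K - 16) = 2*(W*K - 16) = 2*(K*W - 16) = 2*(-16 + K*W) = -32 + 2*K*W)
l(Z) = -92 (l(Z) = -32 + 2*(-10)*3 = -32 - 60 = -92)
-l(q(y)) = -1*(-92) = 92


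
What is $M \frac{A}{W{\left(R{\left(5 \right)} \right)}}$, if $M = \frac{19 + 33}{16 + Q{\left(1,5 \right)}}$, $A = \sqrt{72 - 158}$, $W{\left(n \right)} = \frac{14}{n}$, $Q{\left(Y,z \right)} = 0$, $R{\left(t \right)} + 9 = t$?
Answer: $- \frac{13 i \sqrt{86}}{14} \approx - 8.6112 i$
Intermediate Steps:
$R{\left(t \right)} = -9 + t$
$A = i \sqrt{86}$ ($A = \sqrt{-86} = i \sqrt{86} \approx 9.2736 i$)
$M = \frac{13}{4}$ ($M = \frac{19 + 33}{16 + 0} = \frac{52}{16} = 52 \cdot \frac{1}{16} = \frac{13}{4} \approx 3.25$)
$M \frac{A}{W{\left(R{\left(5 \right)} \right)}} = \frac{13 \frac{i \sqrt{86}}{14 \frac{1}{-9 + 5}}}{4} = \frac{13 \frac{i \sqrt{86}}{14 \frac{1}{-4}}}{4} = \frac{13 \frac{i \sqrt{86}}{14 \left(- \frac{1}{4}\right)}}{4} = \frac{13 \frac{i \sqrt{86}}{- \frac{7}{2}}}{4} = \frac{13 i \sqrt{86} \left(- \frac{2}{7}\right)}{4} = \frac{13 \left(- \frac{2 i \sqrt{86}}{7}\right)}{4} = - \frac{13 i \sqrt{86}}{14}$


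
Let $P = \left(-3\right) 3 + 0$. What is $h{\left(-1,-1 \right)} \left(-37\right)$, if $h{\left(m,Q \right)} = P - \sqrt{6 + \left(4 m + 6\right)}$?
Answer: $333 + 74 \sqrt{2} \approx 437.65$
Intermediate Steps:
$P = -9$ ($P = -9 + 0 = -9$)
$h{\left(m,Q \right)} = -9 - \sqrt{12 + 4 m}$ ($h{\left(m,Q \right)} = -9 - \sqrt{6 + \left(4 m + 6\right)} = -9 - \sqrt{6 + \left(6 + 4 m\right)} = -9 - \sqrt{12 + 4 m}$)
$h{\left(-1,-1 \right)} \left(-37\right) = \left(-9 - 2 \sqrt{3 - 1}\right) \left(-37\right) = \left(-9 - 2 \sqrt{2}\right) \left(-37\right) = 333 + 74 \sqrt{2}$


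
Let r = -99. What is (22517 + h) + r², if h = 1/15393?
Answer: 497470975/15393 ≈ 32318.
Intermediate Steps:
h = 1/15393 ≈ 6.4965e-5
(22517 + h) + r² = (22517 + 1/15393) + (-99)² = 346604182/15393 + 9801 = 497470975/15393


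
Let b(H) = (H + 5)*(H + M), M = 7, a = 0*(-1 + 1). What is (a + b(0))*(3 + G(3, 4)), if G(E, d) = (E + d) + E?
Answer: 455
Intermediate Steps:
a = 0 (a = 0*0 = 0)
G(E, d) = d + 2*E
b(H) = (5 + H)*(7 + H) (b(H) = (H + 5)*(H + 7) = (5 + H)*(7 + H))
(a + b(0))*(3 + G(3, 4)) = (0 + (35 + 0**2 + 12*0))*(3 + (4 + 2*3)) = (0 + (35 + 0 + 0))*(3 + (4 + 6)) = (0 + 35)*(3 + 10) = 35*13 = 455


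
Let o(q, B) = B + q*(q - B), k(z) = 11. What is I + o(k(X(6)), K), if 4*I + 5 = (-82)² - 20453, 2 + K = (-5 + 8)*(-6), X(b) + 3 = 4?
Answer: -6225/2 ≈ -3112.5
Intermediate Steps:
X(b) = 1 (X(b) = -3 + 4 = 1)
K = -20 (K = -2 + (-5 + 8)*(-6) = -2 + 3*(-6) = -2 - 18 = -20)
I = -6867/2 (I = -5/4 + ((-82)² - 20453)/4 = -5/4 + (6724 - 20453)/4 = -5/4 + (¼)*(-13729) = -5/4 - 13729/4 = -6867/2 ≈ -3433.5)
I + o(k(X(6)), K) = -6867/2 + (-20 + 11² - 1*(-20)*11) = -6867/2 + (-20 + 121 + 220) = -6867/2 + 321 = -6225/2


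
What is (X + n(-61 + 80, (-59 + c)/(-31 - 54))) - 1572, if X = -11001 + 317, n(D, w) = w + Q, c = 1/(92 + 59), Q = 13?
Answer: -9242941/755 ≈ -12242.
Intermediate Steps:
c = 1/151 ≈ 0.0066225
n(D, w) = 13 + w (n(D, w) = w + 13 = 13 + w)
X = -10684
(X + n(-61 + 80, (-59 + c)/(-31 - 54))) - 1572 = (-10684 + (13 + (-59 + 1/151)/(-31 - 54))) - 1572 = (-10684 + (13 - 8908/151/(-85))) - 1572 = (-10684 + (13 - 8908/151*(-1/85))) - 1572 = (-10684 + (13 + 524/755)) - 1572 = (-10684 + 10339/755) - 1572 = -8056081/755 - 1572 = -9242941/755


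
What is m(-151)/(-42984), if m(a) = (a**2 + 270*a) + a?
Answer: 755/1791 ≈ 0.42155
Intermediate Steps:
m(a) = a**2 + 271*a
m(-151)/(-42984) = -151*(271 - 151)/(-42984) = -151*120*(-1/42984) = -18120*(-1/42984) = 755/1791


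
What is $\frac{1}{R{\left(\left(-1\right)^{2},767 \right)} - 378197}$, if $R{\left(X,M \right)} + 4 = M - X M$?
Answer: $- \frac{1}{378201} \approx -2.6441 \cdot 10^{-6}$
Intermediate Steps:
$R{\left(X,M \right)} = -4 + M - M X$ ($R{\left(X,M \right)} = -4 - \left(- M + X M\right) = -4 - \left(- M + M X\right) = -4 + M - M X$)
$\frac{1}{R{\left(\left(-1\right)^{2},767 \right)} - 378197} = \frac{1}{\left(-4 + 767 - 767 \left(-1\right)^{2}\right) - 378197} = \frac{1}{\left(-4 + 767 - 767 \cdot 1\right) - 378197} = \frac{1}{\left(-4 + 767 - 767\right) - 378197} = \frac{1}{-4 - 378197} = \frac{1}{-378201} = - \frac{1}{378201}$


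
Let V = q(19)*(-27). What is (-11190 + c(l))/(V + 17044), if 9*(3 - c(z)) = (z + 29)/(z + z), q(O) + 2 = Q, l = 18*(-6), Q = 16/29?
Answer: -630680603/963077040 ≈ -0.65486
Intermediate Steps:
Q = 16/29 (Q = 16*(1/29) = 16/29 ≈ 0.55172)
l = -108
q(O) = -42/29 (q(O) = -2 + 16/29 = -42/29)
V = 1134/29 (V = -42/29*(-27) = 1134/29 ≈ 39.103)
c(z) = 3 - (29 + z)/(18*z) (c(z) = 3 - (z + 29)/(9*(z + z)) = 3 - (29 + z)/(9*(2*z)) = 3 - (29 + z)*1/(2*z)/9 = 3 - (29 + z)/(18*z))
(-11190 + c(l))/(V + 17044) = (-11190 + (1/18)*(-29 + 53*(-108))/(-108))/(1134/29 + 17044) = (-11190 + (1/18)*(-1/108)*(-29 - 5724))/(495410/29) = (-11190 + (1/18)*(-1/108)*(-5753))*(29/495410) = (-11190 + 5753/1944)*(29/495410) = -21747607/1944*29/495410 = -630680603/963077040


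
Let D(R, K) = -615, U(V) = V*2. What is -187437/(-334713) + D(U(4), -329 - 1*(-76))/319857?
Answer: 6638576446/11895588449 ≈ 0.55807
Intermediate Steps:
U(V) = 2*V
-187437/(-334713) + D(U(4), -329 - 1*(-76))/319857 = -187437/(-334713) - 615/319857 = -187437*(-1/334713) - 615*1/319857 = 62479/111571 - 205/106619 = 6638576446/11895588449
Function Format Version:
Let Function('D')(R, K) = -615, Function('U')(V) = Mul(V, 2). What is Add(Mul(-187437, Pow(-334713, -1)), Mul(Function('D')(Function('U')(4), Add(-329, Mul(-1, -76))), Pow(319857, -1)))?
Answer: Rational(6638576446, 11895588449) ≈ 0.55807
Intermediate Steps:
Function('U')(V) = Mul(2, V)
Add(Mul(-187437, Pow(-334713, -1)), Mul(Function('D')(Function('U')(4), Add(-329, Mul(-1, -76))), Pow(319857, -1))) = Add(Mul(-187437, Pow(-334713, -1)), Mul(-615, Pow(319857, -1))) = Add(Mul(-187437, Rational(-1, 334713)), Mul(-615, Rational(1, 319857))) = Add(Rational(62479, 111571), Rational(-205, 106619)) = Rational(6638576446, 11895588449)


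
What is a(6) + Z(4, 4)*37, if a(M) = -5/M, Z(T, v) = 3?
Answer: 661/6 ≈ 110.17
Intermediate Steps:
a(6) + Z(4, 4)*37 = -5/6 + 3*37 = -5*⅙ + 111 = -⅚ + 111 = 661/6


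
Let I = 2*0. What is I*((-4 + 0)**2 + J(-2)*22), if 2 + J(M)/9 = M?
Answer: 0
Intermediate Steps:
J(M) = -18 + 9*M
I = 0
I*((-4 + 0)**2 + J(-2)*22) = 0*((-4 + 0)**2 + (-18 + 9*(-2))*22) = 0*((-4)**2 + (-18 - 18)*22) = 0*(16 - 36*22) = 0*(16 - 792) = 0*(-776) = 0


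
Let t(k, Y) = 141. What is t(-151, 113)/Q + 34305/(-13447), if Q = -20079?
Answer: -230235374/90000771 ≈ -2.5581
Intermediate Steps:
t(-151, 113)/Q + 34305/(-13447) = 141/(-20079) + 34305/(-13447) = 141*(-1/20079) + 34305*(-1/13447) = -47/6693 - 34305/13447 = -230235374/90000771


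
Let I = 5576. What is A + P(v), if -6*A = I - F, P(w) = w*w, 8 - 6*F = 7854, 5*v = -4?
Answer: -515987/450 ≈ -1146.6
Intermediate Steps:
v = -⅘ (v = (⅕)*(-4) = -⅘ ≈ -0.80000)
F = -3923/3 (F = 4/3 - ⅙*7854 = 4/3 - 1309 = -3923/3 ≈ -1307.7)
P(w) = w²
A = -20651/18 (A = -(5576 - 1*(-3923/3))/6 = -(5576 + 3923/3)/6 = -⅙*20651/3 = -20651/18 ≈ -1147.3)
A + P(v) = -20651/18 + (-⅘)² = -20651/18 + 16/25 = -515987/450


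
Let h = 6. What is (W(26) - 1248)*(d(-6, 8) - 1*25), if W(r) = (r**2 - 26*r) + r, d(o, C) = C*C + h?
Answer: -54990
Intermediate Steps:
d(o, C) = 6 + C**2 (d(o, C) = C*C + 6 = C**2 + 6 = 6 + C**2)
W(r) = r**2 - 25*r
(W(26) - 1248)*(d(-6, 8) - 1*25) = (26*(-25 + 26) - 1248)*((6 + 8**2) - 1*25) = (26*1 - 1248)*((6 + 64) - 25) = (26 - 1248)*(70 - 25) = -1222*45 = -54990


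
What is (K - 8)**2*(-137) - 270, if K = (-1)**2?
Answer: -6983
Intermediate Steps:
K = 1
(K - 8)**2*(-137) - 270 = (1 - 8)**2*(-137) - 270 = (-7)**2*(-137) - 270 = 49*(-137) - 270 = -6713 - 270 = -6983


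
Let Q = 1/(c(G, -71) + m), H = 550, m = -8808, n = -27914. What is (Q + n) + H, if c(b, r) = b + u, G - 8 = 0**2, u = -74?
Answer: -242828137/8874 ≈ -27364.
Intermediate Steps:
G = 8 (G = 8 + 0**2 = 8 + 0 = 8)
c(b, r) = -74 + b (c(b, r) = b - 74 = -74 + b)
Q = -1/8874 (Q = 1/((-74 + 8) - 8808) = 1/(-66 - 8808) = 1/(-8874) = -1/8874 ≈ -0.00011269)
(Q + n) + H = (-1/8874 - 27914) + 550 = -247708837/8874 + 550 = -242828137/8874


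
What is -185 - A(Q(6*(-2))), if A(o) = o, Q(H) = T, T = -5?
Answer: -180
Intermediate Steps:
Q(H) = -5
-185 - A(Q(6*(-2))) = -185 - 1*(-5) = -185 + 5 = -180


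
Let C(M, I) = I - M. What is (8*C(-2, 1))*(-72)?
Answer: -1728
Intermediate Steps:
(8*C(-2, 1))*(-72) = (8*(1 - 1*(-2)))*(-72) = (8*(1 + 2))*(-72) = (8*3)*(-72) = 24*(-72) = -1728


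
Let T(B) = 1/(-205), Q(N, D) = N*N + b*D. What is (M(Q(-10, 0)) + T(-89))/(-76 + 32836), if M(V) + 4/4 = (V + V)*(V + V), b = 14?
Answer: 4099897/3357900 ≈ 1.2210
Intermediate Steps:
Q(N, D) = N**2 + 14*D (Q(N, D) = N*N + 14*D = N**2 + 14*D)
T(B) = -1/205
M(V) = -1 + 4*V**2 (M(V) = -1 + (V + V)*(V + V) = -1 + (2*V)*(2*V) = -1 + 4*V**2)
(M(Q(-10, 0)) + T(-89))/(-76 + 32836) = ((-1 + 4*((-10)**2 + 14*0)**2) - 1/205)/(-76 + 32836) = ((-1 + 4*(100 + 0)**2) - 1/205)/32760 = ((-1 + 4*100**2) - 1/205)*(1/32760) = ((-1 + 4*10000) - 1/205)*(1/32760) = ((-1 + 40000) - 1/205)*(1/32760) = (39999 - 1/205)*(1/32760) = (8199794/205)*(1/32760) = 4099897/3357900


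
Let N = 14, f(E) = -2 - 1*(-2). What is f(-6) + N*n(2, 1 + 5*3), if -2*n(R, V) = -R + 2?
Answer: 0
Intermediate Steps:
f(E) = 0 (f(E) = -2 + 2 = 0)
n(R, V) = -1 + R/2 (n(R, V) = -(-R + 2)/2 = -(2 - R)/2 = -1 + R/2)
f(-6) + N*n(2, 1 + 5*3) = 0 + 14*(-1 + (½)*2) = 0 + 14*(-1 + 1) = 0 + 14*0 = 0 + 0 = 0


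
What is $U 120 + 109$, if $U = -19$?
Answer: $-2171$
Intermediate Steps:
$U 120 + 109 = \left(-19\right) 120 + 109 = -2280 + 109 = -2171$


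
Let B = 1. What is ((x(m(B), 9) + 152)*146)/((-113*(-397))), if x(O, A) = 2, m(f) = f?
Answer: 22484/44861 ≈ 0.50119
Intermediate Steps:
((x(m(B), 9) + 152)*146)/((-113*(-397))) = ((2 + 152)*146)/((-113*(-397))) = (154*146)/44861 = 22484*(1/44861) = 22484/44861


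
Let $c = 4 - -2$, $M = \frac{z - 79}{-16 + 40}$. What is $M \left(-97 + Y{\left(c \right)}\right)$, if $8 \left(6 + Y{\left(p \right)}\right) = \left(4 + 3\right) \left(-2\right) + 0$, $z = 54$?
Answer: $\frac{10475}{96} \approx 109.11$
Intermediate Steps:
$M = - \frac{25}{24}$ ($M = \frac{54 - 79}{-16 + 40} = - \frac{25}{24} \approx -1.0417$)
$c = 6$ ($c = 4 + 2 = 6$)
$Y{\left(p \right)} = - \frac{31}{4}$ ($Y{\left(p \right)} = -6 + \frac{\left(4 + 3\right) \left(-2\right) + 0}{8} = -6 + \frac{7 \left(-2\right) + 0}{8} = -6 + \frac{-14 + 0}{8} = -6 + \frac{1}{8} \left(-14\right) = -6 - \frac{7}{4} = - \frac{31}{4}$)
$M \left(-97 + Y{\left(c \right)}\right) = - \frac{25 \left(-97 - \frac{31}{4}\right)}{24} = \left(- \frac{25}{24}\right) \left(- \frac{419}{4}\right) = \frac{10475}{96}$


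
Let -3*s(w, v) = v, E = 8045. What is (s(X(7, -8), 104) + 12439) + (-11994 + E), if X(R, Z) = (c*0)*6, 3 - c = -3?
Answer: 25366/3 ≈ 8455.3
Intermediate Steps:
c = 6 (c = 3 - 1*(-3) = 3 + 3 = 6)
X(R, Z) = 0 (X(R, Z) = (6*0)*6 = 0*6 = 0)
s(w, v) = -v/3
(s(X(7, -8), 104) + 12439) + (-11994 + E) = (-1/3*104 + 12439) + (-11994 + 8045) = (-104/3 + 12439) - 3949 = 37213/3 - 3949 = 25366/3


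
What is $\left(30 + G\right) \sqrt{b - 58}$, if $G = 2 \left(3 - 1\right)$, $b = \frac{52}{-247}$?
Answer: $\frac{34 i \sqrt{21014}}{19} \approx 259.41 i$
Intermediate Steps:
$b = - \frac{4}{19}$ ($b = 52 \left(- \frac{1}{247}\right) = - \frac{4}{19} \approx -0.21053$)
$G = 4$ ($G = 2 \cdot 2 = 4$)
$\left(30 + G\right) \sqrt{b - 58} = \left(30 + 4\right) \sqrt{- \frac{4}{19} - 58} = 34 \sqrt{- \frac{1106}{19}} = 34 \frac{i \sqrt{21014}}{19} = \frac{34 i \sqrt{21014}}{19}$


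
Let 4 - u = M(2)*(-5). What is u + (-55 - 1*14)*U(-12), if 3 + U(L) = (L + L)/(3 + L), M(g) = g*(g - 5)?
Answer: -3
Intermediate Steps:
M(g) = g*(-5 + g)
U(L) = -3 + 2*L/(3 + L) (U(L) = -3 + (L + L)/(3 + L) = -3 + (2*L)/(3 + L) = -3 + 2*L/(3 + L))
u = -26 (u = 4 - 2*(-5 + 2)*(-5) = 4 - 2*(-3)*(-5) = 4 - (-6)*(-5) = 4 - 1*30 = 4 - 30 = -26)
u + (-55 - 1*14)*U(-12) = -26 + (-55 - 1*14)*((-9 - 1*(-12))/(3 - 12)) = -26 + (-55 - 14)*((-9 + 12)/(-9)) = -26 - (-23)*3/3 = -26 - 69*(-⅓) = -26 + 23 = -3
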